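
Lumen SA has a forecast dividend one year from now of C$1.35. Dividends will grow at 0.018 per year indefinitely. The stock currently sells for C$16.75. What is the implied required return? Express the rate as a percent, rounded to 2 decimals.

Rearranging the constant-growth DDM: r = D₁/P₀ + g.
r = 1.3500 / 16.75 + 0.018 = 0.08060 + 0.018 = 0.09860

9.86%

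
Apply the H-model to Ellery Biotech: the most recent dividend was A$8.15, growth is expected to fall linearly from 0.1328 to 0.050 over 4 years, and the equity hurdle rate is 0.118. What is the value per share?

A$145.69

H-model: P₀ = D₀[(1+g_L) + H(g_S−g_L)]/(r−g_L), with H = 4/2 = 2.
P₀ = 8.15 × [(1+0.05) + 2×(0.1328−0.05)] / (0.118−0.05)
   = 8.15 × 1.2156 / 0.068 = 145.6932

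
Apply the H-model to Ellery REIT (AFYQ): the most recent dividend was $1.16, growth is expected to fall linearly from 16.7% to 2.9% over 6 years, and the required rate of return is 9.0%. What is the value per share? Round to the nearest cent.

$27.44

H-model: P₀ = D₀[(1+g_L) + H(g_S−g_L)]/(r−g_L), with H = 6/2 = 3.
P₀ = 1.16 × [(1+0.029) + 3×(0.167−0.029)] / (0.09−0.029)
   = 1.16 × 1.4430 / 0.061 = 27.4407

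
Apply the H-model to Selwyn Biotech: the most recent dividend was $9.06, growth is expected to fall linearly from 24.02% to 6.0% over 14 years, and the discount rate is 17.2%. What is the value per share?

$187.78

H-model: P₀ = D₀[(1+g_L) + H(g_S−g_L)]/(r−g_L), with H = 14/2 = 7.
P₀ = 9.06 × [(1+0.06) + 7×(0.2402−0.06)] / (0.172−0.06)
   = 9.06 × 2.3214 / 0.112 = 187.7847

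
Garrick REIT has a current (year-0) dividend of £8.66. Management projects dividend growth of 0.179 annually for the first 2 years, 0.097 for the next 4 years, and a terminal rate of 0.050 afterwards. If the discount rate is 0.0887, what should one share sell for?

Three-stage DDM. Project D₁…D_6; terminal Gordon value at t=6 with g = 0.05; discount at r = 0.0887.
D_1 = 10.2101
D_2 = 12.0378
D_3 = 13.2054
D_4 = 14.4863
D_5 = 15.8915
D_6 = 17.4330
TV_6 = 18.3046/(0.0887−0.05) = 472.9882
P₀ = Σ Dₜ/(1+r)ᵗ + TV_6/(1+r)^6 = 344.9933

£344.99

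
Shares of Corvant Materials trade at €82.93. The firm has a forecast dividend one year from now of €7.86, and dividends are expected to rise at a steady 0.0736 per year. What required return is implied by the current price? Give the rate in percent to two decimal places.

16.84%

Rearranging the constant-growth DDM: r = D₁/P₀ + g.
r = 7.8600 / 82.93 + 0.0736 = 0.09478 + 0.0736 = 0.16838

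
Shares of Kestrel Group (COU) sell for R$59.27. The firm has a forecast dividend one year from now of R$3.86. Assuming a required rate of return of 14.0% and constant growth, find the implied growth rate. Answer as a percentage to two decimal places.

From P₀ = D₁/(r − g), the implied growth is g = r − D₁/P₀.
g = 0.14 − 3.86/59.27 = 0.14 − 0.06513 = 0.07487

7.49%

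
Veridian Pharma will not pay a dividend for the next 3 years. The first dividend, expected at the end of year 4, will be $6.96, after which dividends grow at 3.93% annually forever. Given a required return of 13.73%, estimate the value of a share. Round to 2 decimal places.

$48.28

Deferred-dividend DDM. At t=3 the remaining stream is a growing perpetuity with first payment D_4 = 6.96.
V_3 = D_4/(r−g) = 6.96/(0.1373−0.0393) = 71.0204
P₀ = V_3/(1+r)^3 = 71.0204/(1+0.1373)^3 = 48.2790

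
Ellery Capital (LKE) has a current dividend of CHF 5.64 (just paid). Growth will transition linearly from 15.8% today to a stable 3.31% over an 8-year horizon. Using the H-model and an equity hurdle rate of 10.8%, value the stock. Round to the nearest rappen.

H-model: P₀ = D₀[(1+g_L) + H(g_S−g_L)]/(r−g_L), with H = 8/2 = 4.
P₀ = 5.64 × [(1+0.0331) + 4×(0.158−0.0331)] / (0.108−0.0331)
   = 5.64 × 1.5327 / 0.0749 = 115.4129

CHF 115.41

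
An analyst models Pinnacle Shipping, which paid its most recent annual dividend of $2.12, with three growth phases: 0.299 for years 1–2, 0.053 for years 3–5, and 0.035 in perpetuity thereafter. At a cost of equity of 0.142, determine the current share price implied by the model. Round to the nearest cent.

$32.97

Three-stage DDM. Project D₁…D_5; terminal Gordon value at t=5 with g = 0.035; discount at r = 0.142.
D_1 = 2.7539
D_2 = 3.5773
D_3 = 3.7669
D_4 = 3.9665
D_5 = 4.1768
TV_5 = 4.3229/(0.142−0.035) = 40.4013
P₀ = Σ Dₜ/(1+r)ᵗ + TV_5/(1+r)^5 = 32.9662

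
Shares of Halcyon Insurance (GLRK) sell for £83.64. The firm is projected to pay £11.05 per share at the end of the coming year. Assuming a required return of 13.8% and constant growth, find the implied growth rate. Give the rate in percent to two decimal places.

0.59%

From P₀ = D₁/(r − g), the implied growth is g = r − D₁/P₀.
g = 0.138 − 11.05/83.64 = 0.138 − 0.13211 = 0.00589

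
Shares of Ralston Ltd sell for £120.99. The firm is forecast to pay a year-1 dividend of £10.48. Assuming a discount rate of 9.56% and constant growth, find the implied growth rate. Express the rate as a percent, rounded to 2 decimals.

0.90%

From P₀ = D₁/(r − g), the implied growth is g = r − D₁/P₀.
g = 0.0956 − 10.48/120.99 = 0.0956 − 0.08662 = 0.00898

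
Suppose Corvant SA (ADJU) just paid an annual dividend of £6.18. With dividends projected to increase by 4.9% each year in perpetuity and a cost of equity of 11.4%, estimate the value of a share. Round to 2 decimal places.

Gordon growth model: P₀ = D₁/(r − g). D₁ = 6.18 × (1 + 0.049) = 6.4828.
P₀ = 6.4828 / (0.114 − 0.049) = 6.4828 / 0.065 = 99.7357

£99.74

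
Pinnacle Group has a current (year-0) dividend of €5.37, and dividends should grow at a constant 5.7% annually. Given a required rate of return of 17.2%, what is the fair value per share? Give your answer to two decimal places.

Gordon growth model: P₀ = D₁/(r − g). D₁ = 5.37 × (1 + 0.057) = 5.6761.
P₀ = 5.6761 / (0.172 − 0.057) = 5.6761 / 0.115 = 49.3573

€49.36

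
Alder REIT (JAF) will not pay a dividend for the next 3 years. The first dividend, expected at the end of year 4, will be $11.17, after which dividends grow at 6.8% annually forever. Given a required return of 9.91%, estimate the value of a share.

$270.51

Deferred-dividend DDM. At t=3 the remaining stream is a growing perpetuity with first payment D_4 = 11.17.
V_3 = D_4/(r−g) = 11.17/(0.0991−0.068) = 359.1640
P₀ = V_3/(1+r)^3 = 359.1640/(1+0.0991)^3 = 270.5087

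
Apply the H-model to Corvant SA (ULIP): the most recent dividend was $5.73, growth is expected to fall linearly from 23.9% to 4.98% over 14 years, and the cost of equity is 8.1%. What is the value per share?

H-model: P₀ = D₀[(1+g_L) + H(g_S−g_L)]/(r−g_L), with H = 14/2 = 7.
P₀ = 5.73 × [(1+0.0498) + 7×(0.239−0.0498)] / (0.081−0.0498)
   = 5.73 × 2.3742 / 0.0312 = 436.0310

$436.03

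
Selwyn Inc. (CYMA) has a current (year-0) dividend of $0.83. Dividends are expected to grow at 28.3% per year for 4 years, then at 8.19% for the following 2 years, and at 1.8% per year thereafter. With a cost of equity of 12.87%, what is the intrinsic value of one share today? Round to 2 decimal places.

$18.93

Three-stage DDM. Project D₁…D_6; terminal Gordon value at t=6 with g = 0.018; discount at r = 0.1287.
D_1 = 1.0649
D_2 = 1.3663
D_3 = 1.7529
D_4 = 2.2490
D_5 = 2.4332
D_6 = 2.6324
TV_6 = 2.6798/(0.1287−0.018) = 24.2080
P₀ = Σ Dₜ/(1+r)ᵗ + TV_6/(1+r)^6 = 18.9302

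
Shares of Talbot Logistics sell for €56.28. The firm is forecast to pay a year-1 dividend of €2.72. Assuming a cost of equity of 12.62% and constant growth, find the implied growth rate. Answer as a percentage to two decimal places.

7.79%

From P₀ = D₁/(r − g), the implied growth is g = r − D₁/P₀.
g = 0.1262 − 2.72/56.28 = 0.1262 − 0.04833 = 0.07787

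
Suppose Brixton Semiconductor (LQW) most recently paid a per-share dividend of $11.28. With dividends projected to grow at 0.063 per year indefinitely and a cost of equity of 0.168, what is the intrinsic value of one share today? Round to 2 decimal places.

Gordon growth model: P₀ = D₁/(r − g). D₁ = 11.28 × (1 + 0.063) = 11.9906.
P₀ = 11.9906 / (0.168 − 0.063) = 11.9906 / 0.105 = 114.1966

$114.20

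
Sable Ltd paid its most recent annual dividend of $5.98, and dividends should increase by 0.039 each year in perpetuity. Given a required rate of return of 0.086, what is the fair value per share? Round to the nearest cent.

$132.20

Gordon growth model: P₀ = D₁/(r − g). D₁ = 5.98 × (1 + 0.039) = 6.2132.
P₀ = 6.2132 / (0.086 − 0.039) = 6.2132 / 0.047 = 132.1962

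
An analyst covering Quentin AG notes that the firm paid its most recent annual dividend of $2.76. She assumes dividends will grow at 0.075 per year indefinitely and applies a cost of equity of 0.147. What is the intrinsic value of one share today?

Gordon growth model: P₀ = D₁/(r − g). D₁ = 2.76 × (1 + 0.075) = 2.9670.
P₀ = 2.9670 / (0.147 − 0.075) = 2.9670 / 0.072 = 41.2083

$41.21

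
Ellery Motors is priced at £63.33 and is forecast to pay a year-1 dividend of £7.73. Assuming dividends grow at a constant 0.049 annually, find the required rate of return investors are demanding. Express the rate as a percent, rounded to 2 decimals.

Rearranging the constant-growth DDM: r = D₁/P₀ + g.
r = 7.7300 / 63.33 + 0.049 = 0.12206 + 0.049 = 0.17106

17.11%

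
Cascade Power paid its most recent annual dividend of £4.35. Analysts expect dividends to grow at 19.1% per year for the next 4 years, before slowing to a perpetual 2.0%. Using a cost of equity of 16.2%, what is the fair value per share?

Two-stage DDM. Project D₁…D_4 at 0.191, terminal growth 0.02, discount at r = 0.162.
D_1 = 5.1808
D_2 = 6.1704
D_3 = 7.3489
D_4 = 8.7526
Terminal value at t=4: TV = D_5/(r−g) = 8.9276/(0.162−0.02) = 62.8707
P₀ = 5.1808/(1+0.162)^1 + 6.1704/(1+0.162)^2 + 7.3489/(1+0.162)^3 + 8.7526/(1+0.162)^4 + 62.8707/(1+0.162)^4 = 52.9975

£53.00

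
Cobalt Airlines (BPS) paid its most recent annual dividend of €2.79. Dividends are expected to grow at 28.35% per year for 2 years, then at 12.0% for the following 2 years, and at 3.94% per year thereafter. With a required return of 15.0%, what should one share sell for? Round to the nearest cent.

Three-stage DDM. Project D₁…D_4; terminal Gordon value at t=4 with g = 0.0394; discount at r = 0.15.
D_1 = 3.5810
D_2 = 4.5962
D_3 = 5.1477
D_4 = 5.7654
TV_4 = 5.9926/(0.15−0.0394) = 54.1826
P₀ = Σ Dₜ/(1+r)ᵗ + TV_4/(1+r)^4 = 44.2494

€44.25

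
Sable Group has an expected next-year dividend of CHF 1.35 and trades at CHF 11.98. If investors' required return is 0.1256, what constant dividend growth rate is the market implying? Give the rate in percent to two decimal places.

1.29%

From P₀ = D₁/(r − g), the implied growth is g = r − D₁/P₀.
g = 0.1256 − 1.35/11.98 = 0.1256 − 0.11269 = 0.01291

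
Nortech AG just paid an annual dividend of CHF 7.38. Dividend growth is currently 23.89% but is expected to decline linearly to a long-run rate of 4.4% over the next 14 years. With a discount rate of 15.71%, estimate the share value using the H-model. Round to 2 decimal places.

H-model: P₀ = D₀[(1+g_L) + H(g_S−g_L)]/(r−g_L), with H = 14/2 = 7.
P₀ = 7.38 × [(1+0.044) + 7×(0.2389−0.044)] / (0.1571−0.044)
   = 7.38 × 2.4083 / 0.1131 = 157.1464

CHF 157.15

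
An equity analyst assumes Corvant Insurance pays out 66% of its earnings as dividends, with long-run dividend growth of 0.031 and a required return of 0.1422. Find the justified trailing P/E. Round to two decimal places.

6.12

Justified trailing P/E = b(1+g)/(r−g) = 0.66×(1+0.031)/(0.1422−0.031) = 6.1192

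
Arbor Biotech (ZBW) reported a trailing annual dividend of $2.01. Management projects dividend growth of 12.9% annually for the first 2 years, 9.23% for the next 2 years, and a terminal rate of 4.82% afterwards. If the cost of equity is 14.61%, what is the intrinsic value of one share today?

Three-stage DDM. Project D₁…D_4; terminal Gordon value at t=4 with g = 0.0482; discount at r = 0.1461.
D_1 = 2.2693
D_2 = 2.5620
D_3 = 2.7985
D_4 = 3.0568
TV_4 = 3.2041/(0.1461−0.0482) = 32.7287
P₀ = Σ Dₜ/(1+r)ᵗ + TV_4/(1+r)^4 = 26.5298

$26.53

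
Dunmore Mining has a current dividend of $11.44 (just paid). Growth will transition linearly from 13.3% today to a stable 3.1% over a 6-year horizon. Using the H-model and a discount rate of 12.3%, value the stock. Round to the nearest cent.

$166.25

H-model: P₀ = D₀[(1+g_L) + H(g_S−g_L)]/(r−g_L), with H = 6/2 = 3.
P₀ = 11.44 × [(1+0.031) + 3×(0.133−0.031)] / (0.123−0.031)
   = 11.44 × 1.3370 / 0.092 = 166.2530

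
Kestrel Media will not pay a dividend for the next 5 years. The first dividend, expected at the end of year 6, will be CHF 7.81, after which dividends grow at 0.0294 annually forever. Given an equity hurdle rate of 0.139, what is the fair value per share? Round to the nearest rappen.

CHF 37.17

Deferred-dividend DDM. At t=5 the remaining stream is a growing perpetuity with first payment D_6 = 7.81.
V_5 = D_6/(r−g) = 7.81/(0.139−0.0294) = 71.2591
P₀ = V_5/(1+r)^5 = 71.2591/(1+0.139)^5 = 37.1725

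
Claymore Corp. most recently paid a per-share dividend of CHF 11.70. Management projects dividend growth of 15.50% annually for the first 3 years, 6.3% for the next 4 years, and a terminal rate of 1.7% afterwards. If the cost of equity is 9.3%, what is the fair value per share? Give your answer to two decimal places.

CHF 256.06

Three-stage DDM. Project D₁…D_7; terminal Gordon value at t=7 with g = 0.017; discount at r = 0.093.
D_1 = 13.5135
D_2 = 15.6081
D_3 = 18.0273
D_4 = 19.1631
D_5 = 20.3703
D_6 = 21.6537
D_7 = 23.0179
TV_7 = 23.4092/(0.093−0.017) = 308.0153
P₀ = Σ Dₜ/(1+r)ᵗ + TV_7/(1+r)^7 = 256.0565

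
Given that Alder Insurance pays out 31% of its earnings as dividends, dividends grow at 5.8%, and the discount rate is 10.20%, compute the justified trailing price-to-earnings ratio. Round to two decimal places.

7.45

Justified trailing P/E = b(1+g)/(r−g) = 0.31×(1+0.058)/(0.102−0.058) = 7.4541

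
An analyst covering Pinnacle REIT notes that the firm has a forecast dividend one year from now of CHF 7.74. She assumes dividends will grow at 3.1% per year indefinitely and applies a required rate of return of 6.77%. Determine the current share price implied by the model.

CHF 210.90

Gordon growth model: P₀ = D₁/(r − g), with D₁ = 7.74 given directly.
P₀ = 7.7400 / (0.0677 − 0.031) = 7.7400 / 0.0367 = 210.8992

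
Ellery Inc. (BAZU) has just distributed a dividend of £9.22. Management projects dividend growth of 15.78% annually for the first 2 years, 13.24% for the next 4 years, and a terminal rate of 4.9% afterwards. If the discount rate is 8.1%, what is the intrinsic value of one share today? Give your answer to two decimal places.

Three-stage DDM. Project D₁…D_6; terminal Gordon value at t=6 with g = 0.049; discount at r = 0.081.
D_1 = 10.6749
D_2 = 12.3594
D_3 = 13.9958
D_4 = 15.8488
D_5 = 17.9472
D_6 = 20.3235
TV_6 = 21.3193/(0.081−0.049) = 666.2281
P₀ = Σ Dₜ/(1+r)ᵗ + TV_6/(1+r)^6 = 485.5438

£485.54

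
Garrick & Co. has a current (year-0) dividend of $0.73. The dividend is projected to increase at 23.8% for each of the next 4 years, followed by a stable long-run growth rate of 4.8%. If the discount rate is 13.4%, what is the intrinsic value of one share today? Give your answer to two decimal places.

Two-stage DDM. Project D₁…D_4 at 0.238, terminal growth 0.048, discount at r = 0.134.
D_1 = 0.9037
D_2 = 1.1188
D_3 = 1.3851
D_4 = 1.7148
Terminal value at t=4: TV = D_5/(r−g) = 1.7971/(0.134−0.048) = 20.8962
P₀ = 0.9037/(1+0.134)^1 + 1.1188/(1+0.134)^2 + 1.3851/(1+0.134)^3 + 1.7148/(1+0.134)^4 + 20.8962/(1+0.134)^4 = 16.2899

$16.29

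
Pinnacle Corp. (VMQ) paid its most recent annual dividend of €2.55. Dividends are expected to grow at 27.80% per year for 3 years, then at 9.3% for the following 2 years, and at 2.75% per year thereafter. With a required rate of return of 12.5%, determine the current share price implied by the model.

Three-stage DDM. Project D₁…D_5; terminal Gordon value at t=5 with g = 0.0275; discount at r = 0.125.
D_1 = 3.2589
D_2 = 4.1649
D_3 = 5.3227
D_4 = 5.8177
D_5 = 6.3588
TV_5 = 6.5336/(0.125−0.0275) = 67.0116
P₀ = Σ Dₜ/(1+r)ᵗ + TV_5/(1+r)^5 = 54.2732

€54.27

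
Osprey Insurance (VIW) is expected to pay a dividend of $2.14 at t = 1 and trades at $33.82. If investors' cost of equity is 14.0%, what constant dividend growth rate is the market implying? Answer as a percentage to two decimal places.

7.67%

From P₀ = D₁/(r − g), the implied growth is g = r − D₁/P₀.
g = 0.14 − 2.14/33.82 = 0.14 − 0.06328 = 0.07672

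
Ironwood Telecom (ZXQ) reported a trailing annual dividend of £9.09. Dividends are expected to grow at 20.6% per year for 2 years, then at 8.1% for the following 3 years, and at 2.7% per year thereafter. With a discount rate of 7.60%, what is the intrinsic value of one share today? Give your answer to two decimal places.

Three-stage DDM. Project D₁…D_5; terminal Gordon value at t=5 with g = 0.027; discount at r = 0.076.
D_1 = 10.9625
D_2 = 13.2208
D_3 = 14.2917
D_4 = 15.4493
D_5 = 16.7007
TV_5 = 17.1517/(0.076−0.027) = 350.0338
P₀ = Σ Dₜ/(1+r)ᵗ + TV_5/(1+r)^5 = 298.8724

£298.87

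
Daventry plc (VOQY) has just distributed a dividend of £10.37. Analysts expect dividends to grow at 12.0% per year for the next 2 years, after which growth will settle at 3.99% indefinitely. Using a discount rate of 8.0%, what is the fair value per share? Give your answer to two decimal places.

£311.12

Two-stage DDM. Project D₁…D_2 at 0.12, terminal growth 0.0399, discount at r = 0.08.
D_1 = 11.6144
D_2 = 13.0081
Terminal value at t=2: TV = D_3/(r−g) = 13.5272/(0.08−0.0399) = 337.3355
P₀ = 11.6144/(1+0.08)^1 + 13.0081/(1+0.08)^2 + 337.3355/(1+0.08)^2 = 311.1172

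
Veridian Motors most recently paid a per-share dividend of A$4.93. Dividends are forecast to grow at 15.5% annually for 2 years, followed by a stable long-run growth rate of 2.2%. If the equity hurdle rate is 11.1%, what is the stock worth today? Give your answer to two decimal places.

Two-stage DDM. Project D₁…D_2 at 0.155, terminal growth 0.022, discount at r = 0.111.
D_1 = 5.6941
D_2 = 6.5767
Terminal value at t=2: TV = D_3/(r−g) = 6.7214/(0.111−0.022) = 75.5217
P₀ = 5.6941/(1+0.111)^1 + 6.5767/(1+0.111)^2 + 75.5217/(1+0.111)^2 = 71.6383

A$71.64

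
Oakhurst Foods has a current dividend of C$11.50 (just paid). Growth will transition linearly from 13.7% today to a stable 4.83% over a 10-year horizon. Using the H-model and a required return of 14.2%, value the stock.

H-model: P₀ = D₀[(1+g_L) + H(g_S−g_L)]/(r−g_L), with H = 10/2 = 5.
P₀ = 11.50 × [(1+0.0483) + 5×(0.137−0.0483)] / (0.142−0.0483)
   = 11.50 × 1.4918 / 0.0937 = 183.0918

C$183.09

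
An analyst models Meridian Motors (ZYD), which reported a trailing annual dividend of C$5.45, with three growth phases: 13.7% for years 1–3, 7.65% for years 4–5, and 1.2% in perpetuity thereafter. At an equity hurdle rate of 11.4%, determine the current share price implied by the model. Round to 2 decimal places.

C$81.73

Three-stage DDM. Project D₁…D_5; terminal Gordon value at t=5 with g = 0.012; discount at r = 0.114.
D_1 = 6.1966
D_2 = 7.0456
D_3 = 8.0108
D_4 = 8.6237
D_5 = 9.2834
TV_5 = 9.3948/(0.114−0.012) = 92.1057
P₀ = Σ Dₜ/(1+r)ᵗ + TV_5/(1+r)^5 = 81.7309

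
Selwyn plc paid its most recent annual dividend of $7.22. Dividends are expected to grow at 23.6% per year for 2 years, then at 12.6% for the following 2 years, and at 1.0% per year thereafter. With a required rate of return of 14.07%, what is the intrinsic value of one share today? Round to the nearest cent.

$96.76

Three-stage DDM. Project D₁…D_4; terminal Gordon value at t=4 with g = 0.01; discount at r = 0.1407.
D_1 = 8.9239
D_2 = 11.0300
D_3 = 12.4197
D_4 = 13.9846
TV_4 = 14.1245/(0.1407−0.01) = 108.0679
P₀ = Σ Dₜ/(1+r)ᵗ + TV_4/(1+r)^4 = 96.7552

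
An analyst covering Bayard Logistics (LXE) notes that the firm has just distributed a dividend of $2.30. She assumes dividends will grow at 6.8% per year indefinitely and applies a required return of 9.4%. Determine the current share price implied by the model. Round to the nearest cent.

$94.48

Gordon growth model: P₀ = D₁/(r − g). D₁ = 2.30 × (1 + 0.068) = 2.4564.
P₀ = 2.4564 / (0.094 − 0.068) = 2.4564 / 0.026 = 94.4769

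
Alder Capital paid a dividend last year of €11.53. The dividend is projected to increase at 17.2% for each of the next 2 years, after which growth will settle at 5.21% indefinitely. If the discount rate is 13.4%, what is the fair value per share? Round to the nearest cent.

€182.44

Two-stage DDM. Project D₁…D_2 at 0.172, terminal growth 0.0521, discount at r = 0.134.
D_1 = 13.5132
D_2 = 15.8374
Terminal value at t=2: TV = D_3/(r−g) = 16.6626/(0.134−0.0521) = 203.4500
P₀ = 13.5132/(1+0.134)^1 + 15.8374/(1+0.134)^2 + 203.4500/(1+0.134)^2 = 182.4412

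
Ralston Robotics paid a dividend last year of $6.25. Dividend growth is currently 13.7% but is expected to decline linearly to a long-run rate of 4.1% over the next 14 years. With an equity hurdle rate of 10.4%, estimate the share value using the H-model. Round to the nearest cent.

H-model: P₀ = D₀[(1+g_L) + H(g_S−g_L)]/(r−g_L), with H = 14/2 = 7.
P₀ = 6.25 × [(1+0.041) + 7×(0.137−0.041)] / (0.104−0.041)
   = 6.25 × 1.7130 / 0.063 = 169.9405

$169.94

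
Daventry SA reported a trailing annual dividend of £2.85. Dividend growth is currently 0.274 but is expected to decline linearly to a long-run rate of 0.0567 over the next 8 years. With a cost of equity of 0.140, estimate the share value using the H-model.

H-model: P₀ = D₀[(1+g_L) + H(g_S−g_L)]/(r−g_L), with H = 8/2 = 4.
P₀ = 2.85 × [(1+0.0567) + 4×(0.274−0.0567)] / (0.14−0.0567)
   = 2.85 × 1.9259 / 0.0833 = 65.8921

£65.89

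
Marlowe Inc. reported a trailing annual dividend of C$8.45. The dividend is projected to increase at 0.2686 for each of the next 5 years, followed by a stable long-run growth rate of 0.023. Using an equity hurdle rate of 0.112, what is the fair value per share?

C$251.52

Two-stage DDM. Project D₁…D_5 at 0.2686, terminal growth 0.023, discount at r = 0.112.
D_1 = 10.7197
D_2 = 13.5990
D_3 = 17.2517
D_4 = 21.8855
D_5 = 27.7639
Terminal value at t=5: TV = D_6/(r−g) = 28.4025/(0.112−0.023) = 319.1287
P₀ = 10.7197/(1+0.112)^1 + 13.5990/(1+0.112)^2 + 17.2517/(1+0.112)^3 + 21.8855/(1+0.112)^4 + 27.7639/(1+0.112)^5 + 319.1287/(1+0.112)^5 = 251.5163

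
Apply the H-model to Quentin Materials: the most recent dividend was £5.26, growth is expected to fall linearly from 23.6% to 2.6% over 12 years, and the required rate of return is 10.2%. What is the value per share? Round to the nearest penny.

H-model: P₀ = D₀[(1+g_L) + H(g_S−g_L)]/(r−g_L), with H = 12/2 = 6.
P₀ = 5.26 × [(1+0.026) + 6×(0.236−0.026)] / (0.102−0.026)
   = 5.26 × 2.2860 / 0.076 = 158.2153

£158.22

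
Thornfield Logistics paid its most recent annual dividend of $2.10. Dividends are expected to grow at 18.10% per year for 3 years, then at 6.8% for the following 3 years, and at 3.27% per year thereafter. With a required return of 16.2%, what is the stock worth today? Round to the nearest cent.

Three-stage DDM. Project D₁…D_6; terminal Gordon value at t=6 with g = 0.0327; discount at r = 0.162.
D_1 = 2.4801
D_2 = 2.9290
D_3 = 3.4591
D_4 = 3.6944
D_5 = 3.9456
D_6 = 4.2139
TV_6 = 4.3517/(0.162−0.0327) = 33.6557
P₀ = Σ Dₜ/(1+r)ᵗ + TV_6/(1+r)^6 = 25.7805

$25.78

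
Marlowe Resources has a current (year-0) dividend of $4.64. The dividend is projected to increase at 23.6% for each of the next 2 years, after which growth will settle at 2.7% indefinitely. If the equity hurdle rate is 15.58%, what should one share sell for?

Two-stage DDM. Project D₁…D_2 at 0.236, terminal growth 0.027, discount at r = 0.1558.
D_1 = 5.7350
D_2 = 7.0885
Terminal value at t=2: TV = D_3/(r−g) = 7.2799/(0.1558−0.027) = 56.5210
P₀ = 5.7350/(1+0.1558)^1 + 7.0885/(1+0.1558)^2 + 56.5210/(1+0.1558)^2 = 52.5783

$52.58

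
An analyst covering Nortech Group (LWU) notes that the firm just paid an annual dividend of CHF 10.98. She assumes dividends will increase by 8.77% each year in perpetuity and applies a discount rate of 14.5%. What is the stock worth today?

Gordon growth model: P₀ = D₁/(r − g). D₁ = 10.98 × (1 + 0.0877) = 11.9429.
P₀ = 11.9429 / (0.145 − 0.0877) = 11.9429 / 0.0573 = 208.4284

CHF 208.43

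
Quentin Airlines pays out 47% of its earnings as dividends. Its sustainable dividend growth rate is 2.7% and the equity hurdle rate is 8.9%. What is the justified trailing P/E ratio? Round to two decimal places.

7.79

Justified trailing P/E = b(1+g)/(r−g) = 0.47×(1+0.027)/(0.089−0.027) = 7.7853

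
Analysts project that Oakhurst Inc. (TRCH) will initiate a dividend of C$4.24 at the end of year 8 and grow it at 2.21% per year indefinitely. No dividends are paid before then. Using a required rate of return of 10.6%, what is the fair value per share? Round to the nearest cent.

Deferred-dividend DDM. At t=7 the remaining stream is a growing perpetuity with first payment D_8 = 4.24.
V_7 = D_8/(r−g) = 4.24/(0.106−0.0221) = 50.5364
P₀ = V_7/(1+r)^7 = 50.5364/(1+0.106)^7 = 24.9642

C$24.96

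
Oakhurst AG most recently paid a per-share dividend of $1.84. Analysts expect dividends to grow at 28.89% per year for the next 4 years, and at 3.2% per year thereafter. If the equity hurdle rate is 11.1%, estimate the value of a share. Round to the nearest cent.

$54.36

Two-stage DDM. Project D₁…D_4 at 0.2889, terminal growth 0.032, discount at r = 0.111.
D_1 = 2.3716
D_2 = 3.0567
D_3 = 3.9398
D_4 = 5.0780
Terminal value at t=4: TV = D_5/(r−g) = 5.2405/(0.111−0.032) = 66.3357
P₀ = 2.3716/(1+0.111)^1 + 3.0567/(1+0.111)^2 + 3.9398/(1+0.111)^3 + 5.0780/(1+0.111)^4 + 66.3357/(1+0.111)^4 = 54.3573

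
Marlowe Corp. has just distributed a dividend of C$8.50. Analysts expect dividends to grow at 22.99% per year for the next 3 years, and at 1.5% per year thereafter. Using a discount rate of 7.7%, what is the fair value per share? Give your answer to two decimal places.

C$240.68

Two-stage DDM. Project D₁…D_3 at 0.2299, terminal growth 0.015, discount at r = 0.077.
D_1 = 10.4542
D_2 = 12.8576
D_3 = 15.8135
Terminal value at t=3: TV = D_4/(r−g) = 16.0507/(0.077−0.015) = 258.8825
P₀ = 10.4542/(1+0.077)^1 + 12.8576/(1+0.077)^2 + 15.8135/(1+0.077)^3 + 258.8825/(1+0.077)^3 = 240.6814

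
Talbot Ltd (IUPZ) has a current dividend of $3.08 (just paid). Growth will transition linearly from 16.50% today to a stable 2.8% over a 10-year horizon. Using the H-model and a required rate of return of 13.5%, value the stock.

$49.31

H-model: P₀ = D₀[(1+g_L) + H(g_S−g_L)]/(r−g_L), with H = 10/2 = 5.
P₀ = 3.08 × [(1+0.028) + 5×(0.165−0.028)] / (0.135−0.028)
   = 3.08 × 1.7130 / 0.107 = 49.3088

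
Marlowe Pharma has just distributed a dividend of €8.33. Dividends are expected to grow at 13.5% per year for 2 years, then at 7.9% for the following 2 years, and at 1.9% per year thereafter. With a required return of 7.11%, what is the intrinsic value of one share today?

Three-stage DDM. Project D₁…D_4; terminal Gordon value at t=4 with g = 0.019; discount at r = 0.0711.
D_1 = 9.4545
D_2 = 10.7309
D_3 = 11.5787
D_4 = 12.4934
TV_4 = 12.7307/(0.0711−0.019) = 244.3521
P₀ = Σ Dₜ/(1+r)ᵗ + TV_4/(1+r)^4 = 222.7455

€222.75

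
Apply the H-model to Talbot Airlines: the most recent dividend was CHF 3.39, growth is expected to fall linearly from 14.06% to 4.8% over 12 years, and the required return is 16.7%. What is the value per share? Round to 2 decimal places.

H-model: P₀ = D₀[(1+g_L) + H(g_S−g_L)]/(r−g_L), with H = 12/2 = 6.
P₀ = 3.39 × [(1+0.048) + 6×(0.1406−0.048)] / (0.167−0.048)
   = 3.39 × 1.6036 / 0.119 = 45.6824

CHF 45.68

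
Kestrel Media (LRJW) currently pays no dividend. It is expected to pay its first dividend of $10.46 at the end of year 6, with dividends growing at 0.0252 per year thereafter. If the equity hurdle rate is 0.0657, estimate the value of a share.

$187.89

Deferred-dividend DDM. At t=5 the remaining stream is a growing perpetuity with first payment D_6 = 10.46.
V_5 = D_6/(r−g) = 10.46/(0.0657−0.0252) = 258.2716
P₀ = V_5/(1+r)^5 = 258.2716/(1+0.0657)^5 = 187.8892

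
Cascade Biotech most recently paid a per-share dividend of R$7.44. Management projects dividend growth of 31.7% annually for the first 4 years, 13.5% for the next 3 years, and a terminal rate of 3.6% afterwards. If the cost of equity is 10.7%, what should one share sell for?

R$328.24

Three-stage DDM. Project D₁…D_7; terminal Gordon value at t=7 with g = 0.036; discount at r = 0.107.
D_1 = 9.7985
D_2 = 12.9046
D_3 = 16.9954
D_4 = 22.3829
D_5 = 25.4046
D_6 = 28.8342
D_7 = 32.7268
TV_7 = 33.9050/(0.107−0.036) = 477.5348
P₀ = Σ Dₜ/(1+r)ᵗ + TV_7/(1+r)^7 = 328.2371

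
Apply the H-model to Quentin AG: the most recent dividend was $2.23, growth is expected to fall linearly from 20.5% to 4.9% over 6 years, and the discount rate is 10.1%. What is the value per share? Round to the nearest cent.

H-model: P₀ = D₀[(1+g_L) + H(g_S−g_L)]/(r−g_L), with H = 6/2 = 3.
P₀ = 2.23 × [(1+0.049) + 3×(0.205−0.049)] / (0.101−0.049)
   = 2.23 × 1.5170 / 0.052 = 65.0560

$65.06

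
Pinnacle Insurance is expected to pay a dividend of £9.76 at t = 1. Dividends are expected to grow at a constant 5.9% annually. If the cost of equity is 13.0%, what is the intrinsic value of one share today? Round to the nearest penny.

Gordon growth model: P₀ = D₁/(r − g), with D₁ = 9.76 given directly.
P₀ = 9.7600 / (0.13 − 0.059) = 9.7600 / 0.071 = 137.4648

£137.46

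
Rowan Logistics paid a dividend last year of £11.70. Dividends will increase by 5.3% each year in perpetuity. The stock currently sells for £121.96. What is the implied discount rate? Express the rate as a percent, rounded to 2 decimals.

Rearranging the constant-growth DDM: r = D₁/P₀ + g.
D₁ = 11.70 × (1 + 0.053) = 12.3201.
r = 12.3201 / 121.96 + 0.053 = 0.10102 + 0.053 = 0.15402

15.40%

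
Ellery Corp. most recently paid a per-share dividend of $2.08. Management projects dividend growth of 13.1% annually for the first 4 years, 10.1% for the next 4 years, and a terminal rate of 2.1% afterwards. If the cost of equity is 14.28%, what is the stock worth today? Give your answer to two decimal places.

Three-stage DDM. Project D₁…D_8; terminal Gordon value at t=8 with g = 0.021; discount at r = 0.1428.
D_1 = 2.3525
D_2 = 2.6607
D_3 = 3.0092
D_4 = 3.4034
D_5 = 3.7471
D_6 = 4.1256
D_7 = 4.5423
D_8 = 5.0011
TV_8 = 5.1061/(0.1428−0.021) = 41.9220
P₀ = Σ Dₜ/(1+r)ᵗ + TV_8/(1+r)^8 = 29.7960

$29.80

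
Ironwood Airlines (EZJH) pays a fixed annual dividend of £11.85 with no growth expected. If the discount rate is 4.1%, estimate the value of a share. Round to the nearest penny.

Zero-growth DDM (perpetuity): P₀ = D/r = 11.85 / 0.041 = 289.0244

£289.02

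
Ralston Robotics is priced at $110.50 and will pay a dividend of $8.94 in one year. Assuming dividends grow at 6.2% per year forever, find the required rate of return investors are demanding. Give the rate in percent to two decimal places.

14.29%

Rearranging the constant-growth DDM: r = D₁/P₀ + g.
r = 8.9400 / 110.50 + 0.062 = 0.08090 + 0.062 = 0.14290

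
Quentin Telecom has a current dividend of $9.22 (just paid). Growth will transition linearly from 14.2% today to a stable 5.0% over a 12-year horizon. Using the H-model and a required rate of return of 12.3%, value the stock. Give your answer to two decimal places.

$202.33

H-model: P₀ = D₀[(1+g_L) + H(g_S−g_L)]/(r−g_L), with H = 12/2 = 6.
P₀ = 9.22 × [(1+0.05) + 6×(0.142−0.05)] / (0.123−0.05)
   = 9.22 × 1.6020 / 0.073 = 202.3348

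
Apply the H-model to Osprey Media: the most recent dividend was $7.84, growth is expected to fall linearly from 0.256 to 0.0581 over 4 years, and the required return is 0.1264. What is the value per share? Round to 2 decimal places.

H-model: P₀ = D₀[(1+g_L) + H(g_S−g_L)]/(r−g_L), with H = 4/2 = 2.
P₀ = 7.84 × [(1+0.0581) + 2×(0.256−0.0581)] / (0.1264−0.0581)
   = 7.84 × 1.4539 / 0.0683 = 166.8898

$166.89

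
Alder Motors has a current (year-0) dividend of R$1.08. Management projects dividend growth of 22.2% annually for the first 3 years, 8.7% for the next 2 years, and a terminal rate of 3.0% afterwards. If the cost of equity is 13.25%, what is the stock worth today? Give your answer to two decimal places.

R$18.89

Three-stage DDM. Project D₁…D_5; terminal Gordon value at t=5 with g = 0.03; discount at r = 0.1325.
D_1 = 1.3198
D_2 = 1.6127
D_3 = 1.9708
D_4 = 2.1422
D_5 = 2.3286
TV_5 = 2.3985/(0.1325−0.03) = 23.3997
P₀ = Σ Dₜ/(1+r)ᵗ + TV_5/(1+r)^5 = 18.8928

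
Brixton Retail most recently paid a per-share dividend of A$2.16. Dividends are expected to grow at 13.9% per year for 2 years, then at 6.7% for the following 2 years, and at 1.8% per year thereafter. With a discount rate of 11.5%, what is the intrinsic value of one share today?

Three-stage DDM. Project D₁…D_4; terminal Gordon value at t=4 with g = 0.018; discount at r = 0.115.
D_1 = 2.4602
D_2 = 2.8022
D_3 = 2.9900
D_4 = 3.1903
TV_4 = 3.2477/(0.115−0.018) = 33.4816
P₀ = Σ Dₜ/(1+r)ᵗ + TV_4/(1+r)^4 = 30.3439

A$30.34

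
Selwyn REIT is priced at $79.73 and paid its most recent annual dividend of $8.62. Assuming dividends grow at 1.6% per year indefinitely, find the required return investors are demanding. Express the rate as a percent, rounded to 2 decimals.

12.58%

Rearranging the constant-growth DDM: r = D₁/P₀ + g.
D₁ = 8.62 × (1 + 0.016) = 8.7579.
r = 8.7579 / 79.73 + 0.016 = 0.10984 + 0.016 = 0.12584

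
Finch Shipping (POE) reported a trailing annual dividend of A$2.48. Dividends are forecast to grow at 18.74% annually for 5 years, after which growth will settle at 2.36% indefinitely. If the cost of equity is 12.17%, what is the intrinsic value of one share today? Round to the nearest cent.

A$49.15

Two-stage DDM. Project D₁…D_5 at 0.1874, terminal growth 0.0236, discount at r = 0.1217.
D_1 = 2.9448
D_2 = 3.4966
D_3 = 4.1519
D_4 = 4.9299
D_5 = 5.8538
Terminal value at t=5: TV = D_6/(r−g) = 5.9919/(0.1217−0.0236) = 61.0799
P₀ = 2.9448/(1+0.1217)^1 + 3.4966/(1+0.1217)^2 + 4.1519/(1+0.1217)^3 + 4.9299/(1+0.1217)^4 + 5.8538/(1+0.1217)^5 + 61.0799/(1+0.1217)^5 = 49.1532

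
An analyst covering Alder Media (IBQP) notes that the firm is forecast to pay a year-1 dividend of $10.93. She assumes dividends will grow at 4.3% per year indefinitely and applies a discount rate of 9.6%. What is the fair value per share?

$206.23

Gordon growth model: P₀ = D₁/(r − g), with D₁ = 10.93 given directly.
P₀ = 10.9300 / (0.096 − 0.043) = 10.9300 / 0.053 = 206.2264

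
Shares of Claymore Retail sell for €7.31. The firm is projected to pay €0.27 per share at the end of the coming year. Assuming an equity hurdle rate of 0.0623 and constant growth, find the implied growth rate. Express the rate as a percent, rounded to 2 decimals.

From P₀ = D₁/(r − g), the implied growth is g = r − D₁/P₀.
g = 0.0623 − 0.27/7.31 = 0.0623 − 0.03694 = 0.02536

2.54%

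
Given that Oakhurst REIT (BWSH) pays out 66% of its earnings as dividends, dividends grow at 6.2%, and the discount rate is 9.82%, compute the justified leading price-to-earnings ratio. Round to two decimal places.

Justified leading P/E = b/(r−g) = 0.66/(0.0982−0.062) = 18.2320

18.23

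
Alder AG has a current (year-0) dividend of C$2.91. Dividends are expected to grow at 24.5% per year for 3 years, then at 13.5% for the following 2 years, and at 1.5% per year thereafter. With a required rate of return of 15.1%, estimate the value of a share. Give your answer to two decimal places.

C$44.17

Three-stage DDM. Project D₁…D_5; terminal Gordon value at t=5 with g = 0.015; discount at r = 0.151.
D_1 = 3.6230
D_2 = 4.5106
D_3 = 5.6157
D_4 = 6.3738
D_5 = 7.2342
TV_5 = 7.3428/(0.151−0.015) = 53.9908
P₀ = Σ Dₜ/(1+r)ᵗ + TV_5/(1+r)^5 = 44.1744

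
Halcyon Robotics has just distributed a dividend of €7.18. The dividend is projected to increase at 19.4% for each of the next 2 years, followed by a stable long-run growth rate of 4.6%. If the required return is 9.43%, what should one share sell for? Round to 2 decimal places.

€201.50

Two-stage DDM. Project D₁…D_2 at 0.194, terminal growth 0.046, discount at r = 0.0943.
D_1 = 8.5729
D_2 = 10.2361
Terminal value at t=2: TV = D_3/(r−g) = 10.7069/(0.0943−0.046) = 221.6755
P₀ = 8.5729/(1+0.0943)^1 + 10.2361/(1+0.0943)^2 + 221.6755/(1+0.0943)^2 = 201.4985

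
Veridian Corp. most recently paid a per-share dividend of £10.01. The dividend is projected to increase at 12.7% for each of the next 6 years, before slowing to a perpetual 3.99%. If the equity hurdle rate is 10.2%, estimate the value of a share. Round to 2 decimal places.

Two-stage DDM. Project D₁…D_6 at 0.127, terminal growth 0.0399, discount at r = 0.102.
D_1 = 11.2813
D_2 = 12.7140
D_3 = 14.3287
D_4 = 16.1484
D_5 = 18.1993
D_6 = 20.5106
Terminal value at t=6: TV = D_7/(r−g) = 21.3289/(0.102−0.0399) = 343.4611
P₀ = 11.2813/(1+0.102)^1 + 12.7140/(1+0.102)^2 + 14.3287/(1+0.102)^3 + 16.1484/(1+0.102)^4 + 18.1993/(1+0.102)^5 + 20.5106/(1+0.102)^6 + 343.4611/(1+0.102)^6 = 256.7865

£256.79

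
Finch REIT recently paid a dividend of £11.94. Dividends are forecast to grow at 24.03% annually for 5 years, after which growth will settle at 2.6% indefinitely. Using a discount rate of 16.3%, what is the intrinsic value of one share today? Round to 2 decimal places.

Two-stage DDM. Project D₁…D_5 at 0.2403, terminal growth 0.026, discount at r = 0.163.
D_1 = 14.8092
D_2 = 18.3678
D_3 = 22.7816
D_4 = 28.2560
D_5 = 35.0460
Terminal value at t=5: TV = D_6/(r−g) = 35.9572/(0.163−0.026) = 262.4610
P₀ = 14.8092/(1+0.163)^1 + 18.3678/(1+0.163)^2 + 22.7816/(1+0.163)^3 + 28.2560/(1+0.163)^4 + 35.0460/(1+0.163)^5 + 262.4610/(1+0.163)^5 = 196.0707

£196.07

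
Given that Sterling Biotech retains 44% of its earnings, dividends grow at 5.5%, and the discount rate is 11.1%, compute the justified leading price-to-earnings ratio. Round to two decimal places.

10.00

Payout ratio b = 1 − 0.44 = 0.56.
Justified leading P/E = b/(r−g) = 0.56/(0.111−0.055) = 10.0000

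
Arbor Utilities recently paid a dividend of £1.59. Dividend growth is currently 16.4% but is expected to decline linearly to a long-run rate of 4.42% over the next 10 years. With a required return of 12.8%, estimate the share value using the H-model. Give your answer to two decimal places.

£31.18

H-model: P₀ = D₀[(1+g_L) + H(g_S−g_L)]/(r−g_L), with H = 10/2 = 5.
P₀ = 1.59 × [(1+0.0442) + 5×(0.164−0.0442)] / (0.128−0.0442)
   = 1.59 × 1.6432 / 0.0838 = 31.1777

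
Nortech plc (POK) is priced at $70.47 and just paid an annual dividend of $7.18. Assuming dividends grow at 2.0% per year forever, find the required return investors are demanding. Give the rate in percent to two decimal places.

Rearranging the constant-growth DDM: r = D₁/P₀ + g.
D₁ = 7.18 × (1 + 0.02) = 7.3236.
r = 7.3236 / 70.47 + 0.02 = 0.10393 + 0.02 = 0.12393

12.39%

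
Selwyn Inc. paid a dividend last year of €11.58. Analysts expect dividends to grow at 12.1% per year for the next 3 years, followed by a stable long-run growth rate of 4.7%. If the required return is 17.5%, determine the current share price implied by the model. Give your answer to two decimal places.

€113.90

Two-stage DDM. Project D₁…D_3 at 0.121, terminal growth 0.047, discount at r = 0.175.
D_1 = 12.9812
D_2 = 14.5519
D_3 = 16.3127
Terminal value at t=3: TV = D_4/(r−g) = 17.0794/(0.175−0.047) = 133.4326
P₀ = 12.9812/(1+0.175)^1 + 14.5519/(1+0.175)^2 + 16.3127/(1+0.175)^3 + 133.4326/(1+0.175)^3 = 113.8960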